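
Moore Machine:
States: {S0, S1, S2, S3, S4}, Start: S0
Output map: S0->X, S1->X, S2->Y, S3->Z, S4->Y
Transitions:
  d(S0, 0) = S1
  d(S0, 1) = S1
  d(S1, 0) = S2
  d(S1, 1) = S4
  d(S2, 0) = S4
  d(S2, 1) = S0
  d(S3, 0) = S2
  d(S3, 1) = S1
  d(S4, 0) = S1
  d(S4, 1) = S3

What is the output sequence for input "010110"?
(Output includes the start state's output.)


Start: S0 (output X)
  --0--> S1 (output X)
  --1--> S4 (output Y)
  --0--> S1 (output X)
  --1--> S4 (output Y)
  --1--> S3 (output Z)
  --0--> S2 (output Y)

"XXYXYZY"


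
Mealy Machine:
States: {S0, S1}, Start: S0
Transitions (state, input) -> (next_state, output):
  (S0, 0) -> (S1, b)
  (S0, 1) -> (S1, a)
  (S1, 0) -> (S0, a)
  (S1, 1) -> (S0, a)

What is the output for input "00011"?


Step-by-step:
  (S0, 0) -> (S1, b)
  (S1, 0) -> (S0, a)
  (S0, 0) -> (S1, b)
  (S1, 1) -> (S0, a)
  (S0, 1) -> (S1, a)

"babaa"


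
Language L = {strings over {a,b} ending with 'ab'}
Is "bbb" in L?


last two symbols = 'bb'

No, "bbb" is not in L


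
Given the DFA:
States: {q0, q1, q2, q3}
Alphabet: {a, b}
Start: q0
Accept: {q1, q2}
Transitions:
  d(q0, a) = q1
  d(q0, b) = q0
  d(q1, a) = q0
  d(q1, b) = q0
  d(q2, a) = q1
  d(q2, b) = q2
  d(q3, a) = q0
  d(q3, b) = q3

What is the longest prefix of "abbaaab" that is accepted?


Run the DFA, marking each prefix where the state is accepting:
  "" -> q0 [reject]
  "a" -> q1 [accept]
  "ab" -> q0 [reject]
  "abb" -> q0 [reject]
  "abba" -> q1 [accept]
  "abbaa" -> q0 [reject]
  "abbaaa" -> q1 [accept]
  "abbaaab" -> q0 [reject]

"abbaaa"


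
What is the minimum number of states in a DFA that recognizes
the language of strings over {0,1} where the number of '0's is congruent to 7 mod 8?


States track (count of '0') mod 8.
Need 8 states: one per remainder 0..7; accept = remainder 7.

8


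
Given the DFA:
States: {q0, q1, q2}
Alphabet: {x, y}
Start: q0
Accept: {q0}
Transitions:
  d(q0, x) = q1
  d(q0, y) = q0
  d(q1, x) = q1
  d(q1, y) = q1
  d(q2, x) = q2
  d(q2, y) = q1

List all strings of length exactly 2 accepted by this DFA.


All strings of length 2: 4 total
Accepted: 1

"yy"


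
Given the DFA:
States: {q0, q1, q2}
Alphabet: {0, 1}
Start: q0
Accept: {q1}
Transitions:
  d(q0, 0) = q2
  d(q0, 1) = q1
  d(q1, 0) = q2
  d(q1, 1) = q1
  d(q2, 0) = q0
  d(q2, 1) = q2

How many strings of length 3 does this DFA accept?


Enumerating all length-3 strings:
  "000" -> q2 [reject]
  "001" -> q1 [accept]
  "010" -> q0 [reject]
  "011" -> q2 [reject]
  "100" -> q0 [reject]
  "101" -> q2 [reject]
  "110" -> q2 [reject]
  "111" -> q1 [accept]

2 out of 8


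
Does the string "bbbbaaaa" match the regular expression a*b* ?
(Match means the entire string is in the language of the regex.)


|string| = 8; first = 'b'; last = 'a'

No, "bbbbaaaa" does not match a*b*


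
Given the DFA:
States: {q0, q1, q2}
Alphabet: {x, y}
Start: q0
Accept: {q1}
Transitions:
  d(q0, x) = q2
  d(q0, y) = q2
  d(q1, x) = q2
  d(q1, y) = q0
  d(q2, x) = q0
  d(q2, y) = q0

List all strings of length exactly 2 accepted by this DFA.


All strings of length 2: 4 total
Accepted: 0

None


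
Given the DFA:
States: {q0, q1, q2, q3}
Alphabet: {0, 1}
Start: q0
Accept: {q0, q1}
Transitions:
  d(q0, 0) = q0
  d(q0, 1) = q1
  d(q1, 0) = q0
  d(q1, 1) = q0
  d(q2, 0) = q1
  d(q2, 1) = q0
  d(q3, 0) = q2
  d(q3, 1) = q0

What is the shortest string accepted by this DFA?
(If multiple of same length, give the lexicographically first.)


BFS by string length (lex-first path to each state shown):
  len 0: q0<-""
Found accept state at length 0.

"" (empty string)


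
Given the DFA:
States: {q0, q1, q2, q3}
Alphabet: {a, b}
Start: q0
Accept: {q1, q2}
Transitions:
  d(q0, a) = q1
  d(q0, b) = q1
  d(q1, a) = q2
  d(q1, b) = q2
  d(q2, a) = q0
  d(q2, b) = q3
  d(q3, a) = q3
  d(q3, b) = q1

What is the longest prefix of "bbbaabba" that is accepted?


Run the DFA, marking each prefix where the state is accepting:
  "" -> q0 [reject]
  "b" -> q1 [accept]
  "bb" -> q2 [accept]
  "bbb" -> q3 [reject]
  "bbba" -> q3 [reject]
  "bbbaa" -> q3 [reject]
  "bbbaab" -> q1 [accept]
  "bbbaabb" -> q2 [accept]
  "bbbaabba" -> q0 [reject]

"bbbaabb"


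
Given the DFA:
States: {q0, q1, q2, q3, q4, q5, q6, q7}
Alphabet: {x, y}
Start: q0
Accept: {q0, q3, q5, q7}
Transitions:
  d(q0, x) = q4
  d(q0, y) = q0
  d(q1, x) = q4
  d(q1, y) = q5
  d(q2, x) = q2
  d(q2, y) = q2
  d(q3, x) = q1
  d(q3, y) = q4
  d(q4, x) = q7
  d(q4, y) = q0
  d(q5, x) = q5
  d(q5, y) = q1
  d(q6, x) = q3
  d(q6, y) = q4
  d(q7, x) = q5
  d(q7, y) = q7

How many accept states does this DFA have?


Accept states listed: {q0, q3, q5, q7}
Counting: q0(1) q3(2) q5(3) q7(4)

4


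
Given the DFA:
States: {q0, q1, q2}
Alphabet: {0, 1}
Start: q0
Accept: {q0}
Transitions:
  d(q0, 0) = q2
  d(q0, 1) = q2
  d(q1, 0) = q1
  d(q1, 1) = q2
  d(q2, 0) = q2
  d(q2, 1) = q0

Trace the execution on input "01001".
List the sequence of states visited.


Input: 01001
d(q0, 0) = q2
d(q2, 1) = q0
d(q0, 0) = q2
d(q2, 0) = q2
d(q2, 1) = q0


q0 -> q2 -> q0 -> q2 -> q2 -> q0


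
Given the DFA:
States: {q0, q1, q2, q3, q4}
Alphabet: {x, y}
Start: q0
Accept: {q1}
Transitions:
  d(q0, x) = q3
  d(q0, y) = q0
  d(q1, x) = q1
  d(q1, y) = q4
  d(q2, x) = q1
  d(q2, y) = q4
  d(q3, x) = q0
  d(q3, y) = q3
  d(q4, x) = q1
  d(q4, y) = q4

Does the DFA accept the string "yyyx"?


Trace: q0 -> q0 -> q0 -> q0 -> q3
Final state: q3
Accept states: {q1}

No, rejected (final state q3 is not an accept state)


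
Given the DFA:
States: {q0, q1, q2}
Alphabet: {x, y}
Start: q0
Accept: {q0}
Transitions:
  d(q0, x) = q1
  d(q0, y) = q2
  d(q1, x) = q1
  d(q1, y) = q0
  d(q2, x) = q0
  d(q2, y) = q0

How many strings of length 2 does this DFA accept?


Enumerating all length-2 strings:
  "xx" -> q1 [reject]
  "xy" -> q0 [accept]
  "yx" -> q0 [accept]
  "yy" -> q0 [accept]

3 out of 4


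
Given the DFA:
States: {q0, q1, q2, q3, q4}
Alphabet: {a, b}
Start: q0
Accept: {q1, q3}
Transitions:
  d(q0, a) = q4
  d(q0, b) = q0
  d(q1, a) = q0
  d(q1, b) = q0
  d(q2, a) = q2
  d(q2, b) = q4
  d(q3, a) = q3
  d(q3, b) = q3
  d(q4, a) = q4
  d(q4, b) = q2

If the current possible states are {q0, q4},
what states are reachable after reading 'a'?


Apply transition on 'a' from each current state:
  d(q0, a) = q4
  d(q4, a) = q4

{q4}


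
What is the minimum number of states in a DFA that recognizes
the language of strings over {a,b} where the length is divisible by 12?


States track (length) mod 12.
Need 12 states: one per remainder 0..11; accept = remainder 0.

12


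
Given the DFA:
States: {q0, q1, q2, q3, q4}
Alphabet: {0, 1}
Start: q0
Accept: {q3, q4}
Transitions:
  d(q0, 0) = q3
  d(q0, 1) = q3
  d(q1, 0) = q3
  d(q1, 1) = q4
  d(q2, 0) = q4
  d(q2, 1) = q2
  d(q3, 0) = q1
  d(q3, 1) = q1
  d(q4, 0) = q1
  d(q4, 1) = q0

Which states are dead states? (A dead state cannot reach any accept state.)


Forward reachability from each state:
  q0 -> reaches accept state q3 (live)
  q1 -> reaches accept state q3 (live)
  q2 -> reaches accept state q3 (live)
  q3 -> reaches accept state q3 (live)
  q4 -> reaches accept state q3 (live)

None (all states can reach an accept state)


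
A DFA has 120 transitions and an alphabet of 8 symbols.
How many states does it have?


Each state has exactly one transition per symbol.
states = transitions / |alphabet| = 120 / 8 = 15

15


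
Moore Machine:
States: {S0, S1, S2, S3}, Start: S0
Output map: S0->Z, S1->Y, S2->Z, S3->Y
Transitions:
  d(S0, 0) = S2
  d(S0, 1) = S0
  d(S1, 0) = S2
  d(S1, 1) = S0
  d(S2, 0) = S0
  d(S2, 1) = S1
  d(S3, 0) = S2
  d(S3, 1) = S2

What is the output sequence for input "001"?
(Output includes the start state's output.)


Start: S0 (output Z)
  --0--> S2 (output Z)
  --0--> S0 (output Z)
  --1--> S0 (output Z)

"ZZZZ"


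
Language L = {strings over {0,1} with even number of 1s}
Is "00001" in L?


count('1') = 1; 1 mod 2 = 1

No, "00001" is not in L


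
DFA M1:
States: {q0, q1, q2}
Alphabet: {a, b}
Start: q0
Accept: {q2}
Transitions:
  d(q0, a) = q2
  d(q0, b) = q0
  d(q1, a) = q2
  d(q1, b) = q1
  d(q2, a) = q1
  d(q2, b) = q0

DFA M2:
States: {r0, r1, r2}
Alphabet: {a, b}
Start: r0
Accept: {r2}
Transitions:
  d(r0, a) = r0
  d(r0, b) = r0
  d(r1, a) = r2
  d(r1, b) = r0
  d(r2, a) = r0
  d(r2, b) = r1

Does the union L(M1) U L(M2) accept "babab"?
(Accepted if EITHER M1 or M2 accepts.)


M1: final=q0 accepted=False
M2: final=r0 accepted=False

No, union rejects (neither accepts)


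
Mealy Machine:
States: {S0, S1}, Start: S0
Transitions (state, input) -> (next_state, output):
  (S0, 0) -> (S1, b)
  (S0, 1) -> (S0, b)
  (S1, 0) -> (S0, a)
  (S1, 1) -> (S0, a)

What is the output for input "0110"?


Step-by-step:
  (S0, 0) -> (S1, b)
  (S1, 1) -> (S0, a)
  (S0, 1) -> (S0, b)
  (S0, 0) -> (S1, b)

"babb"


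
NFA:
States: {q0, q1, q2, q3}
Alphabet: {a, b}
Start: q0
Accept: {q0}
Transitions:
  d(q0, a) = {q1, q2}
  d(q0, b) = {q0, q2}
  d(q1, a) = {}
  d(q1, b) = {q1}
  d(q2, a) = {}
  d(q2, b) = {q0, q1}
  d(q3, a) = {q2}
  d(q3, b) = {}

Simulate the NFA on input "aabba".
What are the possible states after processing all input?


Start: {q0}
  --a--> {q1, q2}
  --a--> {}
  --b--> {}
  --b--> {}
  --a--> {}

{} (empty set, no valid transitions)


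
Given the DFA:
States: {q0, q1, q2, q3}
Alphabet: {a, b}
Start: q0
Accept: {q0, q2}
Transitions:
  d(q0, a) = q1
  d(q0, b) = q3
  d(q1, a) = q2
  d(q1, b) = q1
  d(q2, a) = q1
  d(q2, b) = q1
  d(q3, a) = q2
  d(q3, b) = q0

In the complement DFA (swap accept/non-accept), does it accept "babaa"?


Trace: q0 -> q3 -> q2 -> q1 -> q2 -> q1
Final: q1
Original accept: {q0, q2}
Complement: q1 is not in original accept

Yes, complement accepts (original rejects)


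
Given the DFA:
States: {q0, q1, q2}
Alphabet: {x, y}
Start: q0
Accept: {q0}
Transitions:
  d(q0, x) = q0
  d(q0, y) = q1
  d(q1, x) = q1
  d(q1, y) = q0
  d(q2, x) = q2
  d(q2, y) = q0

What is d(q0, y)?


Looking up transition d(q0, y)

q1


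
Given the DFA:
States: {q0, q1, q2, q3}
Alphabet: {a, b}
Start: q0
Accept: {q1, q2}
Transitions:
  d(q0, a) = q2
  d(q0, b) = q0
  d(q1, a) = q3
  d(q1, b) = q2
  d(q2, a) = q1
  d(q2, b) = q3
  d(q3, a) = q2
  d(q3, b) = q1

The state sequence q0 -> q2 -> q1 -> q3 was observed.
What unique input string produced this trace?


Trace back each transition to find the symbol:
  q0 --[a]--> q2
  q2 --[a]--> q1
  q1 --[a]--> q3

"aaa"


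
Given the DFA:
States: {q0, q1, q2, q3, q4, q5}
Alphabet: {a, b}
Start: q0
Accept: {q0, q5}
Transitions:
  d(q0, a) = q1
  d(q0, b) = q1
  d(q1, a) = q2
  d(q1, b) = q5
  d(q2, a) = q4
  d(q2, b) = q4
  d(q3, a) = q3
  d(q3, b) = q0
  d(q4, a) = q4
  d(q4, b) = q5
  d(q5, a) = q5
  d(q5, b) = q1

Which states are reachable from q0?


BFS from q0:
  layer 0: {q0}
  layer 1: {q1}
  layer 2: {q2, q5}
  layer 3: {q4}

{q0, q1, q2, q4, q5}


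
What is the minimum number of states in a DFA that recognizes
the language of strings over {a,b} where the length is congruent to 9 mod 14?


States track (length) mod 14.
Need 14 states: one per remainder 0..13; accept = remainder 9.

14


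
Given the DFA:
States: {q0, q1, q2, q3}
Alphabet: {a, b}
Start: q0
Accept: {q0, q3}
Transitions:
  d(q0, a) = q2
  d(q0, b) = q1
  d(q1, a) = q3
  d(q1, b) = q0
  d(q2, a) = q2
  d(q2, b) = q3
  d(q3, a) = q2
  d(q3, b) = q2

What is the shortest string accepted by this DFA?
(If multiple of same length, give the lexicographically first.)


BFS by string length (lex-first path to each state shown):
  len 0: q0<-""
Found accept state at length 0.

"" (empty string)


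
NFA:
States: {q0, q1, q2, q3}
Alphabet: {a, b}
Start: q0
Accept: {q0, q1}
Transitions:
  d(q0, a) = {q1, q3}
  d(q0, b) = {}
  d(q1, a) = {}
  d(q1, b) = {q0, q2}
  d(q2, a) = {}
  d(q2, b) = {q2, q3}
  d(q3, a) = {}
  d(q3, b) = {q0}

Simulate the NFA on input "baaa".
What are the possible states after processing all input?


Start: {q0}
  --b--> {}
  --a--> {}
  --a--> {}
  --a--> {}

{} (empty set, no valid transitions)


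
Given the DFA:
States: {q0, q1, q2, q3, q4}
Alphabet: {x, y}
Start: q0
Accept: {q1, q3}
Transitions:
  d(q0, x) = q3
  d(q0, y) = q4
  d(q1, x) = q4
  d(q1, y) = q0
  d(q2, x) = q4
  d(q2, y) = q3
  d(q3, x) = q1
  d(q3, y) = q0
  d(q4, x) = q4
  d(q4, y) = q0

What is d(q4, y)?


Looking up transition d(q4, y)

q0


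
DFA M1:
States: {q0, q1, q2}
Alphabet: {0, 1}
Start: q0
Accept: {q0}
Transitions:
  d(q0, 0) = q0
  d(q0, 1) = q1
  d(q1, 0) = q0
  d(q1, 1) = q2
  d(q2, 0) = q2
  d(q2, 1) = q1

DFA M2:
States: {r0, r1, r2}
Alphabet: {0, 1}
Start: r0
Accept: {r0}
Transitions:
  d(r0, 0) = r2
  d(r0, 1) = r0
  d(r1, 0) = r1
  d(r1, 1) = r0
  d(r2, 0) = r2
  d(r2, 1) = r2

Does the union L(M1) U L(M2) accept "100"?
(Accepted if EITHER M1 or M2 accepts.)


M1: final=q0 accepted=True
M2: final=r2 accepted=False

Yes, union accepts


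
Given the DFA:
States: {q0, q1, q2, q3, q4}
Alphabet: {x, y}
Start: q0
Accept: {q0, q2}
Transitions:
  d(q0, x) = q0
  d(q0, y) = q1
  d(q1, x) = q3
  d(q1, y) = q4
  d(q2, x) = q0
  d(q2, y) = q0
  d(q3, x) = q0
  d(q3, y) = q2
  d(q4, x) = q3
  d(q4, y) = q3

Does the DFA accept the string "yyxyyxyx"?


Trace: q0 -> q1 -> q4 -> q3 -> q2 -> q0 -> q0 -> q1 -> q3
Final state: q3
Accept states: {q0, q2}

No, rejected (final state q3 is not an accept state)


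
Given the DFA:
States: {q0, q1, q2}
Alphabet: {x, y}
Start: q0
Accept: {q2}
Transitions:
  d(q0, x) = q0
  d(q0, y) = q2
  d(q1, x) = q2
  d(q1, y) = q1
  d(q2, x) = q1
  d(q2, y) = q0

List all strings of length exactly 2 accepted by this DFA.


All strings of length 2: 4 total
Accepted: 1

"xy"


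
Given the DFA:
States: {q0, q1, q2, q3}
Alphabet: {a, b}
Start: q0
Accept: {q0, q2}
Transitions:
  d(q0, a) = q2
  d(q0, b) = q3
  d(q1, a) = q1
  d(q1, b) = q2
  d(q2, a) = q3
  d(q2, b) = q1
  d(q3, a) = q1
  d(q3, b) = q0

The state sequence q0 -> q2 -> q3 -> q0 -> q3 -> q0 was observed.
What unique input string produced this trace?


Trace back each transition to find the symbol:
  q0 --[a]--> q2
  q2 --[a]--> q3
  q3 --[b]--> q0
  q0 --[b]--> q3
  q3 --[b]--> q0

"aabbb"


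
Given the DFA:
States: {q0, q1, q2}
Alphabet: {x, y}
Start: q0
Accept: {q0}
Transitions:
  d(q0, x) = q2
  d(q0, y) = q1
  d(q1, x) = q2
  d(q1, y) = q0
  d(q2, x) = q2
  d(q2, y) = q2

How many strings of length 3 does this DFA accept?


Enumerating all length-3 strings:
  "xxx" -> q2 [reject]
  "xxy" -> q2 [reject]
  "xyx" -> q2 [reject]
  "xyy" -> q2 [reject]
  "yxx" -> q2 [reject]
  "yxy" -> q2 [reject]
  "yyx" -> q2 [reject]
  "yyy" -> q1 [reject]

0 out of 8


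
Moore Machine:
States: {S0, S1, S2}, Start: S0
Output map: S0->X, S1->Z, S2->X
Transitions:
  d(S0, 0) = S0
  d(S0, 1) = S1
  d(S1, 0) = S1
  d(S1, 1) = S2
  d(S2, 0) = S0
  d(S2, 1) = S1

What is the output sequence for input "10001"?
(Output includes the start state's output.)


Start: S0 (output X)
  --1--> S1 (output Z)
  --0--> S1 (output Z)
  --0--> S1 (output Z)
  --0--> S1 (output Z)
  --1--> S2 (output X)

"XZZZZX"


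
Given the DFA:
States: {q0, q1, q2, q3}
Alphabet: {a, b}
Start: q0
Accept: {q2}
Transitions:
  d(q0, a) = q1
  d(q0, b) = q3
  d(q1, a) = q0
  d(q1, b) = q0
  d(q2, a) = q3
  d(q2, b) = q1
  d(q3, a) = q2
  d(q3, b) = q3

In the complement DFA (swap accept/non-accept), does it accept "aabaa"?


Trace: q0 -> q1 -> q0 -> q3 -> q2 -> q3
Final: q3
Original accept: {q2}
Complement: q3 is not in original accept

Yes, complement accepts (original rejects)


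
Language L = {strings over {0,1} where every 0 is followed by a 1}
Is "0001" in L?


'00' present: True; ends with '0': False

No, "0001" is not in L


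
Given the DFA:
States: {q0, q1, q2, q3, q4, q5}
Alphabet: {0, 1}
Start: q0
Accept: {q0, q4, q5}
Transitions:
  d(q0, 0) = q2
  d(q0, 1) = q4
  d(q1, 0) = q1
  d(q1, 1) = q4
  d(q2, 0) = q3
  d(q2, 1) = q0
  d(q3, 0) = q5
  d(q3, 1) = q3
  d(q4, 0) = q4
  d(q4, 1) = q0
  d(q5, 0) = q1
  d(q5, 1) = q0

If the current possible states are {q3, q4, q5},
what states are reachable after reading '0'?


Apply transition on '0' from each current state:
  d(q3, 0) = q5
  d(q4, 0) = q4
  d(q5, 0) = q1

{q1, q4, q5}


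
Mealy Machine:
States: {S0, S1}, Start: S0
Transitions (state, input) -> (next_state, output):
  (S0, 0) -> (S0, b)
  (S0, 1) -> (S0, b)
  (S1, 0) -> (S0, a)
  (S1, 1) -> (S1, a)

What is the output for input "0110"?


Step-by-step:
  (S0, 0) -> (S0, b)
  (S0, 1) -> (S0, b)
  (S0, 1) -> (S0, b)
  (S0, 0) -> (S0, b)

"bbbb"


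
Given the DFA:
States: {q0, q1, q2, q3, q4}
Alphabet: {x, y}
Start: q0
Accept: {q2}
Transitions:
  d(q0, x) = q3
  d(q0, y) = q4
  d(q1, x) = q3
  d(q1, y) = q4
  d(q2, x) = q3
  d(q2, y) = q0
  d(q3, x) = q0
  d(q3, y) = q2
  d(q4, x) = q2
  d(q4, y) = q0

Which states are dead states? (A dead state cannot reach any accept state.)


Forward reachability from each state:
  q0 -> reaches accept state q2 (live)
  q1 -> reaches accept state q2 (live)
  q2 -> reaches accept state q2 (live)
  q3 -> reaches accept state q2 (live)
  q4 -> reaches accept state q2 (live)

None (all states can reach an accept state)


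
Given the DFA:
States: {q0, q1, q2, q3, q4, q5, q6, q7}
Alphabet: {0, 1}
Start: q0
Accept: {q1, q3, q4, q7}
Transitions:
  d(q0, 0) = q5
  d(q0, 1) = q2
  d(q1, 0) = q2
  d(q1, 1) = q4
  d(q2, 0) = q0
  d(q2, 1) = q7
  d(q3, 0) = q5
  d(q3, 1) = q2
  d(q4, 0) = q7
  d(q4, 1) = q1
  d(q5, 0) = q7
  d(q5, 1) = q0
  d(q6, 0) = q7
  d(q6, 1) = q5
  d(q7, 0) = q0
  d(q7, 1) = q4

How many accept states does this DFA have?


Accept states listed: {q1, q3, q4, q7}
Counting: q1(1) q3(2) q4(3) q7(4)

4


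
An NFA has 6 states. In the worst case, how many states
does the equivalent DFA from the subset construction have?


Subset construction: one DFA state per subset of NFA states.
2^6 = 64

64


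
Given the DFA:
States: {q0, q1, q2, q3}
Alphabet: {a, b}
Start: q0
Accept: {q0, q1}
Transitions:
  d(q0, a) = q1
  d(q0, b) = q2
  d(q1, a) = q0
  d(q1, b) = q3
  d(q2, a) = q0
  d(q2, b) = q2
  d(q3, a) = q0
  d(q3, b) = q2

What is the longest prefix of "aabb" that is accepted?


Run the DFA, marking each prefix where the state is accepting:
  "" -> q0 [accept]
  "a" -> q1 [accept]
  "aa" -> q0 [accept]
  "aab" -> q2 [reject]
  "aabb" -> q2 [reject]

"aa"


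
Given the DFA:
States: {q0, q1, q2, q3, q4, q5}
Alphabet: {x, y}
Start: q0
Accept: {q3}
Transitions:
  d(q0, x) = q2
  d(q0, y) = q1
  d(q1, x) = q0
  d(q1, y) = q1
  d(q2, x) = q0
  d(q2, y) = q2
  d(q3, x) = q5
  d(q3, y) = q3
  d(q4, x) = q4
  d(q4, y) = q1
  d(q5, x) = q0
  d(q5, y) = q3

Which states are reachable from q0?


BFS from q0:
  layer 0: {q0}
  layer 1: {q1, q2}

{q0, q1, q2}


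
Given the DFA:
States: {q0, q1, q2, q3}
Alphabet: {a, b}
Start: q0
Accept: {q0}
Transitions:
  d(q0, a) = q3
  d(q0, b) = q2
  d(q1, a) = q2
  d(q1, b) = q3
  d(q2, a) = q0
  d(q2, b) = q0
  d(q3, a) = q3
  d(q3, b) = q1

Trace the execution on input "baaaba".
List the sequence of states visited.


Input: baaaba
d(q0, b) = q2
d(q2, a) = q0
d(q0, a) = q3
d(q3, a) = q3
d(q3, b) = q1
d(q1, a) = q2


q0 -> q2 -> q0 -> q3 -> q3 -> q1 -> q2


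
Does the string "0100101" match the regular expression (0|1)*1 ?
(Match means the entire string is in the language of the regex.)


|string| = 7; first = '0'; last = '1'

Yes, "0100101" matches (0|1)*1


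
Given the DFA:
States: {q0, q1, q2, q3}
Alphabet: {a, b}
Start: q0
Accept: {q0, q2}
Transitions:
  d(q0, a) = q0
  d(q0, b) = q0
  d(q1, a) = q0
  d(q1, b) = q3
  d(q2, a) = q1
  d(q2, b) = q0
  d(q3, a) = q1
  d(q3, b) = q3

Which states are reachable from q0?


BFS from q0:
  layer 0: {q0}

{q0}


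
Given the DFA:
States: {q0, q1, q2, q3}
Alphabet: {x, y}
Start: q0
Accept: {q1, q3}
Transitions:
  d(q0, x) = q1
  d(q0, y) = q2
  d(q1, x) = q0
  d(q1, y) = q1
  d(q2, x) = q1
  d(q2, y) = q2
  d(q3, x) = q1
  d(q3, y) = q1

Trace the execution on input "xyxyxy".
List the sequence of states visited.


Input: xyxyxy
d(q0, x) = q1
d(q1, y) = q1
d(q1, x) = q0
d(q0, y) = q2
d(q2, x) = q1
d(q1, y) = q1


q0 -> q1 -> q1 -> q0 -> q2 -> q1 -> q1


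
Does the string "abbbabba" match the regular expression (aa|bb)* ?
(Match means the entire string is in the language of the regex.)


|string| = 8; first = 'a'; last = 'a'

No, "abbbabba" does not match (aa|bb)*


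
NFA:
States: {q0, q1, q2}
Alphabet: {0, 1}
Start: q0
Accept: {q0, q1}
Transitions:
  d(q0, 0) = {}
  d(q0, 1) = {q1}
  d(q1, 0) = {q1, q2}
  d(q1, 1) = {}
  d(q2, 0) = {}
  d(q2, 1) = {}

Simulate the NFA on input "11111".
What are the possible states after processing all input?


Start: {q0}
  --1--> {q1}
  --1--> {}
  --1--> {}
  --1--> {}
  --1--> {}

{} (empty set, no valid transitions)


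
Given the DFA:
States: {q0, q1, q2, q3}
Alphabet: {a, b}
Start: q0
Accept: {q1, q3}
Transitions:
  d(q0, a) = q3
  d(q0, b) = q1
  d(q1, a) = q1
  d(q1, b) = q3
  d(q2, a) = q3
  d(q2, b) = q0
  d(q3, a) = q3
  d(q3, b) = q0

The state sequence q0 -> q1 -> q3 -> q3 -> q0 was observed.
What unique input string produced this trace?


Trace back each transition to find the symbol:
  q0 --[b]--> q1
  q1 --[b]--> q3
  q3 --[a]--> q3
  q3 --[b]--> q0

"bbab"


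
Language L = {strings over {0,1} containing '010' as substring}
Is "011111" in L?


'010' does not occur

No, "011111" is not in L


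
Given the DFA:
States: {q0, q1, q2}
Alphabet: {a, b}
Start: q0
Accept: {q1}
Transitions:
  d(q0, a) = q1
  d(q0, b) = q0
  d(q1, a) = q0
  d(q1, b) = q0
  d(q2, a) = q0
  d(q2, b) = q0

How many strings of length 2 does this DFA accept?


Enumerating all length-2 strings:
  "aa" -> q0 [reject]
  "ab" -> q0 [reject]
  "ba" -> q1 [accept]
  "bb" -> q0 [reject]

1 out of 4


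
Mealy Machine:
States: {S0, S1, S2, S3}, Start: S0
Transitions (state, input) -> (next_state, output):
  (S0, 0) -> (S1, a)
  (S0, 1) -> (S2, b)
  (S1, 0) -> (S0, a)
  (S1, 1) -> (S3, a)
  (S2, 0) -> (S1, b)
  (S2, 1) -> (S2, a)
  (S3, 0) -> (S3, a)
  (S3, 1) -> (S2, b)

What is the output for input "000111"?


Step-by-step:
  (S0, 0) -> (S1, a)
  (S1, 0) -> (S0, a)
  (S0, 0) -> (S1, a)
  (S1, 1) -> (S3, a)
  (S3, 1) -> (S2, b)
  (S2, 1) -> (S2, a)

"aaaaba"


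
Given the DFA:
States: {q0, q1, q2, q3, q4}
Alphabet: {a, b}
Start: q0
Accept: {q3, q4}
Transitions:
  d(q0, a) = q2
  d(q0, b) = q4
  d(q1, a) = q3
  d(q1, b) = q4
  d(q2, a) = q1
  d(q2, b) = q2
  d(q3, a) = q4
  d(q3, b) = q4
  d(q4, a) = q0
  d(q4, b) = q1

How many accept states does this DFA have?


Accept states listed: {q3, q4}
Counting: q3(1) q4(2)

2


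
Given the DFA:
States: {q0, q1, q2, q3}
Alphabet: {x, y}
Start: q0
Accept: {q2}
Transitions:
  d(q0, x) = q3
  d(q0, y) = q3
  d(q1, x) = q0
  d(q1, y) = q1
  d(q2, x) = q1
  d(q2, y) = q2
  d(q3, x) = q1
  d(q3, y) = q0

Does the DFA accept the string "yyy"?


Trace: q0 -> q3 -> q0 -> q3
Final state: q3
Accept states: {q2}

No, rejected (final state q3 is not an accept state)


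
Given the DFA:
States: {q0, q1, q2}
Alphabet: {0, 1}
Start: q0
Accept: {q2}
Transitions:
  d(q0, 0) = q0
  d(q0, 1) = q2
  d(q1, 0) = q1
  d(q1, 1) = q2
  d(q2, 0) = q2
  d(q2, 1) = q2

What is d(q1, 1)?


Looking up transition d(q1, 1)

q2


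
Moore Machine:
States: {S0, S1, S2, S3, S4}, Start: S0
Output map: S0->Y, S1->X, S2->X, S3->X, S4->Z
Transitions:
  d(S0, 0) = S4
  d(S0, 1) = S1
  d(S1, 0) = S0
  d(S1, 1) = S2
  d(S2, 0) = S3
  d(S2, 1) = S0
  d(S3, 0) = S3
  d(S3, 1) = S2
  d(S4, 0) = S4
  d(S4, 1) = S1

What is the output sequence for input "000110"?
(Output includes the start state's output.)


Start: S0 (output Y)
  --0--> S4 (output Z)
  --0--> S4 (output Z)
  --0--> S4 (output Z)
  --1--> S1 (output X)
  --1--> S2 (output X)
  --0--> S3 (output X)

"YZZZXXX"


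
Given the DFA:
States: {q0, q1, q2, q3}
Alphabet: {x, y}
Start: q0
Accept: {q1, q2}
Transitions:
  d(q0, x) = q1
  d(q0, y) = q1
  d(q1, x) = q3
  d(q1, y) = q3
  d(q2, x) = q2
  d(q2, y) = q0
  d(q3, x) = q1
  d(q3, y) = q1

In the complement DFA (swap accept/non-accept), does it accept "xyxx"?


Trace: q0 -> q1 -> q3 -> q1 -> q3
Final: q3
Original accept: {q1, q2}
Complement: q3 is not in original accept

Yes, complement accepts (original rejects)


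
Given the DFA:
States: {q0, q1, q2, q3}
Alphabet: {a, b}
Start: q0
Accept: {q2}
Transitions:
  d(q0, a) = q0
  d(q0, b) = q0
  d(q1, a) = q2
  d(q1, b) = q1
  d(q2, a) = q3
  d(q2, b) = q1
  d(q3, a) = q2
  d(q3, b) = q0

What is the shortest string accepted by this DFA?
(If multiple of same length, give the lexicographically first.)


BFS by string length (lex-first path to each state shown):
  len 0: q0<-""
  len 1: q0<-"a"
  len 2: q0<-"aa"
  len 3: q0<-"aaa"
  len 4: q0<-"aaaa"
  len 5: q0<-"aaaaa"
  len 6: q0<-"aaaaaa"
  len 7: q0<-"aaaaaaa"
  len 8: q0<-"aaaaaaaa"

No string accepted (empty language)


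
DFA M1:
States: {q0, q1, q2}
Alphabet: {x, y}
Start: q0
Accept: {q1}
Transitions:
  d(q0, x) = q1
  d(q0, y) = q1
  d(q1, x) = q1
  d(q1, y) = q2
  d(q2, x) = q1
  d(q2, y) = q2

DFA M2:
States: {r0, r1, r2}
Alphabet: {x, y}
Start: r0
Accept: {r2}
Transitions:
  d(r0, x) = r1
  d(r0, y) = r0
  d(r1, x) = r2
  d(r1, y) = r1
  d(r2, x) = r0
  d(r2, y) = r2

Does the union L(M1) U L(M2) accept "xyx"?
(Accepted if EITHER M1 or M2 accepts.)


M1: final=q1 accepted=True
M2: final=r2 accepted=True

Yes, union accepts


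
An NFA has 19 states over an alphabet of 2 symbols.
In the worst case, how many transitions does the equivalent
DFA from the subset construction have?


Subset construction: one DFA state per subset of NFA states = 2^19 = 524288 states.
Each DFA state has 2 outgoing transitions: 524288 * 2 = 1048576

1048576


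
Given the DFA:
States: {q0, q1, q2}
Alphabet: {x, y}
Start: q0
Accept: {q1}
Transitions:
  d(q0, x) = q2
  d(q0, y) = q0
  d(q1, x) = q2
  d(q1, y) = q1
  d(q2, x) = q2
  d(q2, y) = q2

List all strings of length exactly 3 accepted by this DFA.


All strings of length 3: 8 total
Accepted: 0

None


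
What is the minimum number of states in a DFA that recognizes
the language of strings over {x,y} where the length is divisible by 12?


States track (length) mod 12.
Need 12 states: one per remainder 0..11; accept = remainder 0.

12


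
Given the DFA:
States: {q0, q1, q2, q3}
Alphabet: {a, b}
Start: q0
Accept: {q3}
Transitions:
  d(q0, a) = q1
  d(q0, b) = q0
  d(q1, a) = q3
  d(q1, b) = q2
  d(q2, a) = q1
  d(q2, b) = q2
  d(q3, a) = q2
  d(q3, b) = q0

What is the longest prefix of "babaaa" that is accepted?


Run the DFA, marking each prefix where the state is accepting:
  "" -> q0 [reject]
  "b" -> q0 [reject]
  "ba" -> q1 [reject]
  "bab" -> q2 [reject]
  "baba" -> q1 [reject]
  "babaa" -> q3 [accept]
  "babaaa" -> q2 [reject]

"babaa"


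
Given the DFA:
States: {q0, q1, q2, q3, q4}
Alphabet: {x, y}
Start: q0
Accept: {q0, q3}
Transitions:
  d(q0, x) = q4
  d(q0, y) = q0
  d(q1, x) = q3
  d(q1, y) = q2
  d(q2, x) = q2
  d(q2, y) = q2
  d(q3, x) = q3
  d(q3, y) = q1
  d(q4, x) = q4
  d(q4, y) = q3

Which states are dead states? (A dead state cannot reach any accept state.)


Forward reachability from each state:
  q0 -> reaches accept state q0 (live)
  q1 -> reaches accept state q3 (live)
  q2 -> reaches {q2}, no accept state (dead)
  q3 -> reaches accept state q3 (live)
  q4 -> reaches accept state q3 (live)

{q2}


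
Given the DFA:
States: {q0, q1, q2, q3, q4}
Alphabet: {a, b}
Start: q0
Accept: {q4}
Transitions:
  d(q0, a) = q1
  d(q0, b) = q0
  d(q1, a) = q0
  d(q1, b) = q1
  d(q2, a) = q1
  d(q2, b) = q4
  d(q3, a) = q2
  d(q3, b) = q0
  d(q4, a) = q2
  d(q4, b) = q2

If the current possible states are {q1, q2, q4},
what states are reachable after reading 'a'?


Apply transition on 'a' from each current state:
  d(q1, a) = q0
  d(q2, a) = q1
  d(q4, a) = q2

{q0, q1, q2}


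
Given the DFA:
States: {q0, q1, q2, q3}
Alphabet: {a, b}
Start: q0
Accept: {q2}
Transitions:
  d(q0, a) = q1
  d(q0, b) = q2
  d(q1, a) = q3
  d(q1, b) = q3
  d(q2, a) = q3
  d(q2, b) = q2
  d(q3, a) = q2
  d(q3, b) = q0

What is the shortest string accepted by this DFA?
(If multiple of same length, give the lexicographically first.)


BFS by string length (lex-first path to each state shown):
  len 0: q0<-""
  len 1: q1<-"a", q2<-"b"
Found accept state at length 1.

"b"


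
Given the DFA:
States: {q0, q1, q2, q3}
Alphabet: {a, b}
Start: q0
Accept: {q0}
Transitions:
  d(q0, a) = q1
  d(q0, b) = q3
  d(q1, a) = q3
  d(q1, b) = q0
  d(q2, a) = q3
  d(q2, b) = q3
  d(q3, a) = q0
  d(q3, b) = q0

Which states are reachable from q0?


BFS from q0:
  layer 0: {q0}
  layer 1: {q1, q3}

{q0, q1, q3}


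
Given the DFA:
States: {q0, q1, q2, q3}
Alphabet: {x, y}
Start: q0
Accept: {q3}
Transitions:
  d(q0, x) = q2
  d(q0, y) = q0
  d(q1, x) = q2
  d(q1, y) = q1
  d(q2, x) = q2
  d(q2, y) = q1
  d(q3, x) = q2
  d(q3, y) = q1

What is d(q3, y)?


Looking up transition d(q3, y)

q1


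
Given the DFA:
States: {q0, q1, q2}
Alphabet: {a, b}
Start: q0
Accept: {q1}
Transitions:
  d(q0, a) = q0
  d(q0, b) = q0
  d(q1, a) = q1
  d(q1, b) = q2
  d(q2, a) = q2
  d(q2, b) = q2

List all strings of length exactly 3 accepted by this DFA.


All strings of length 3: 8 total
Accepted: 0

None


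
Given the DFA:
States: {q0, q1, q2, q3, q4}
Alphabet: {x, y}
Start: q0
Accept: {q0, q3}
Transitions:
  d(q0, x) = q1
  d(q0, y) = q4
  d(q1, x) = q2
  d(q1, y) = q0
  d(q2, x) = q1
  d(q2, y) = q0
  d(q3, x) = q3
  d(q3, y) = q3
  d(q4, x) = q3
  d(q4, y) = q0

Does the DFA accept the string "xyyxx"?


Trace: q0 -> q1 -> q0 -> q4 -> q3 -> q3
Final state: q3
Accept states: {q0, q3}

Yes, accepted (final state q3 is an accept state)


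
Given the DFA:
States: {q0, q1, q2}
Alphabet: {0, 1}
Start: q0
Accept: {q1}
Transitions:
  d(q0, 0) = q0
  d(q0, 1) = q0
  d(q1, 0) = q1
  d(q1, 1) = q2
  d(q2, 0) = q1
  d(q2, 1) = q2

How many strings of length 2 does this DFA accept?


Enumerating all length-2 strings:
  "00" -> q0 [reject]
  "01" -> q0 [reject]
  "10" -> q0 [reject]
  "11" -> q0 [reject]

0 out of 4


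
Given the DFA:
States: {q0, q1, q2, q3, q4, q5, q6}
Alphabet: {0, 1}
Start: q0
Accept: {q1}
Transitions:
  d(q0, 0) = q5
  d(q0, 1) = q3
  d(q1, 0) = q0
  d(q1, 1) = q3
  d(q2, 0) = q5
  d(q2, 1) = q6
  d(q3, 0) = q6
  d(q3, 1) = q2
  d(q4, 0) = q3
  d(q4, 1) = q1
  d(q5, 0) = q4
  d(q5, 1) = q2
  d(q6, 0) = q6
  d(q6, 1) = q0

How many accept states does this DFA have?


Accept states listed: {q1}
Counting: q1(1)

1


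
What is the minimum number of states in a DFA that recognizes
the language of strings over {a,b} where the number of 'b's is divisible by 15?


States track (count of 'b') mod 15.
Need 15 states: one per remainder 0..14; accept = remainder 0.

15


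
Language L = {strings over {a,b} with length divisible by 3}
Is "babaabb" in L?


length = 7; 7 mod 3 = 1

No, "babaabb" is not in L


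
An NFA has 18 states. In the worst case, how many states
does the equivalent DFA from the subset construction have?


Subset construction: one DFA state per subset of NFA states.
2^18 = 262144

262144


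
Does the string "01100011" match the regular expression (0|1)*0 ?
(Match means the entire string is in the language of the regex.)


|string| = 8; first = '0'; last = '1'

No, "01100011" does not match (0|1)*0


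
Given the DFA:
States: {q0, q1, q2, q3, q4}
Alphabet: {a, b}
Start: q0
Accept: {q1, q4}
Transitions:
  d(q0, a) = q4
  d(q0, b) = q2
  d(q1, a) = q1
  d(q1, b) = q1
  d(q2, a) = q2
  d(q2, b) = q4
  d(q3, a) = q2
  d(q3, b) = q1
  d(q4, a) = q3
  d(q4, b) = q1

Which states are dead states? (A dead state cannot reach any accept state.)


Forward reachability from each state:
  q0 -> reaches accept state q1 (live)
  q1 -> reaches accept state q1 (live)
  q2 -> reaches accept state q1 (live)
  q3 -> reaches accept state q1 (live)
  q4 -> reaches accept state q1 (live)

None (all states can reach an accept state)


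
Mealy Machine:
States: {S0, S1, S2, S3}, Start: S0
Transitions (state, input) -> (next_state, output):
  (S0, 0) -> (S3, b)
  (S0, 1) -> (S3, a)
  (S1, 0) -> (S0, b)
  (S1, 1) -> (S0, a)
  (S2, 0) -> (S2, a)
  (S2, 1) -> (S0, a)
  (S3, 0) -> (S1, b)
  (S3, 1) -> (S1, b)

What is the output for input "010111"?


Step-by-step:
  (S0, 0) -> (S3, b)
  (S3, 1) -> (S1, b)
  (S1, 0) -> (S0, b)
  (S0, 1) -> (S3, a)
  (S3, 1) -> (S1, b)
  (S1, 1) -> (S0, a)

"bbbaba"


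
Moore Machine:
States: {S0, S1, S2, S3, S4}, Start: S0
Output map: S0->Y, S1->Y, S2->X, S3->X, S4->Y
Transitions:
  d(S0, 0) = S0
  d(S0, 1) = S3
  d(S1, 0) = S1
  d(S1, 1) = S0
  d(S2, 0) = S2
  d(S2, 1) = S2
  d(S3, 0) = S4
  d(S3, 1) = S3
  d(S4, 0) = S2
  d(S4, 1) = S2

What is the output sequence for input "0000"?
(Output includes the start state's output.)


Start: S0 (output Y)
  --0--> S0 (output Y)
  --0--> S0 (output Y)
  --0--> S0 (output Y)
  --0--> S0 (output Y)

"YYYYY"


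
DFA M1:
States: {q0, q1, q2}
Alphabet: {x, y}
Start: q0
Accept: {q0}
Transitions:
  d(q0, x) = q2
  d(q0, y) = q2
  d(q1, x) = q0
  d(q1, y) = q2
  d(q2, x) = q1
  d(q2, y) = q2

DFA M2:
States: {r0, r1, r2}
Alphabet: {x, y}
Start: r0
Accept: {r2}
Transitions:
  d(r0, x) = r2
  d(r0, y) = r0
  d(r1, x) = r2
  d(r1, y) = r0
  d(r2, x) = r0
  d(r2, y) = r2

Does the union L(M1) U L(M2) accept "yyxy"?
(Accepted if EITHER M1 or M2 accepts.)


M1: final=q2 accepted=False
M2: final=r2 accepted=True

Yes, union accepts


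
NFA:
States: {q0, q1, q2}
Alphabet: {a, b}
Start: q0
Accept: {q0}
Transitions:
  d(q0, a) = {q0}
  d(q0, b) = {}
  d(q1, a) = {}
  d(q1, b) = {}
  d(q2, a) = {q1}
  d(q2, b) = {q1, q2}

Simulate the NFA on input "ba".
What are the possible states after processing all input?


Start: {q0}
  --b--> {}
  --a--> {}

{} (empty set, no valid transitions)


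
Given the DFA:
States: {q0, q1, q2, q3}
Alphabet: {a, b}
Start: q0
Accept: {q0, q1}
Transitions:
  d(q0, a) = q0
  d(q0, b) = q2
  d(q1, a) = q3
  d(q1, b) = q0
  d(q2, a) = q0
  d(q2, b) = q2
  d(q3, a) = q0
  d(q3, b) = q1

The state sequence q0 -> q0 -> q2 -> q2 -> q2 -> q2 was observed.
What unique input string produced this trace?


Trace back each transition to find the symbol:
  q0 --[a]--> q0
  q0 --[b]--> q2
  q2 --[b]--> q2
  q2 --[b]--> q2
  q2 --[b]--> q2

"abbbb"


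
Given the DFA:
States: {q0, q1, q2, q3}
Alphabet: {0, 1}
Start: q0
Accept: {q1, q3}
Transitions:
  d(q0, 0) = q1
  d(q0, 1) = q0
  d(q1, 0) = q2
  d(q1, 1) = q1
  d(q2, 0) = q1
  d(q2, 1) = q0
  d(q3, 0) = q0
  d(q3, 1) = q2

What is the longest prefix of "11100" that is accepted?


Run the DFA, marking each prefix where the state is accepting:
  "" -> q0 [reject]
  "1" -> q0 [reject]
  "11" -> q0 [reject]
  "111" -> q0 [reject]
  "1110" -> q1 [accept]
  "11100" -> q2 [reject]

"1110"


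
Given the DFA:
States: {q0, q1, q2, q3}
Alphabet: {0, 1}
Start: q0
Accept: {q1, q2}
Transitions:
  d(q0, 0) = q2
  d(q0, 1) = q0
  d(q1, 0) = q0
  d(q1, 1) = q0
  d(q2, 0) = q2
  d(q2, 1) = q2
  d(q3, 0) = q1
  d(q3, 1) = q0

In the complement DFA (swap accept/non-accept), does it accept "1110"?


Trace: q0 -> q0 -> q0 -> q0 -> q2
Final: q2
Original accept: {q1, q2}
Complement: q2 is in original accept

No, complement rejects (original accepts)


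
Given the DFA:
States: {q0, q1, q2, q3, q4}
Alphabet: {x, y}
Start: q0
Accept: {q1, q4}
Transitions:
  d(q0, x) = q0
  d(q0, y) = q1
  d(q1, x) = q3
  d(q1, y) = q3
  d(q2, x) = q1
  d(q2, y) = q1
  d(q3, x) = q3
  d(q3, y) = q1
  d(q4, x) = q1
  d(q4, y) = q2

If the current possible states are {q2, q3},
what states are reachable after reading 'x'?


Apply transition on 'x' from each current state:
  d(q2, x) = q1
  d(q3, x) = q3

{q1, q3}


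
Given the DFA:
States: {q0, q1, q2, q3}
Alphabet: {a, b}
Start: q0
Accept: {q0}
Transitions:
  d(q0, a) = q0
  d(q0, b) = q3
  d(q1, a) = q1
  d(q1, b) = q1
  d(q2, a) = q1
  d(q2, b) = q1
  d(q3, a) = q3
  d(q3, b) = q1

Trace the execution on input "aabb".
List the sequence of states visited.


Input: aabb
d(q0, a) = q0
d(q0, a) = q0
d(q0, b) = q3
d(q3, b) = q1


q0 -> q0 -> q0 -> q3 -> q1


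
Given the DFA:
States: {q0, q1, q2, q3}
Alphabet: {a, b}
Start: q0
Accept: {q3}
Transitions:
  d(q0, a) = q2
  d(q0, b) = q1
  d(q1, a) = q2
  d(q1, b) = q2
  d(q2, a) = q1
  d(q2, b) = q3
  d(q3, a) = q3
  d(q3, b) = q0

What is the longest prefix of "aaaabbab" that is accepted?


Run the DFA, marking each prefix where the state is accepting:
  "" -> q0 [reject]
  "a" -> q2 [reject]
  "aa" -> q1 [reject]
  "aaa" -> q2 [reject]
  "aaaa" -> q1 [reject]
  "aaaab" -> q2 [reject]
  "aaaabb" -> q3 [accept]
  "aaaabba" -> q3 [accept]
  "aaaabbab" -> q0 [reject]

"aaaabba"


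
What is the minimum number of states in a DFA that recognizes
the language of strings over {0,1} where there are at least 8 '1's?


States: count = 0, 1, ..., 7, and a final '>= 8' state.
Total: 8 + 1 = 9. Accept = '>= 8' state.

9


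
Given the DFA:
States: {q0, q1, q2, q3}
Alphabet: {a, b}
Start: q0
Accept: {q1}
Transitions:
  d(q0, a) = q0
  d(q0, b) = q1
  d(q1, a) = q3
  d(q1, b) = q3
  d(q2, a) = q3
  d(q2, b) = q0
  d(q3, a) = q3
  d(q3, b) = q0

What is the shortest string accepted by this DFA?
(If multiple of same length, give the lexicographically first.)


BFS by string length (lex-first path to each state shown):
  len 0: q0<-""
  len 1: q0<-"a", q1<-"b"
Found accept state at length 1.

"b"


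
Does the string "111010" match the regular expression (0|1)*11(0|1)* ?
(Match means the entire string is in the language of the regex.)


|string| = 6; first = '1'; last = '0'

Yes, "111010" matches (0|1)*11(0|1)*


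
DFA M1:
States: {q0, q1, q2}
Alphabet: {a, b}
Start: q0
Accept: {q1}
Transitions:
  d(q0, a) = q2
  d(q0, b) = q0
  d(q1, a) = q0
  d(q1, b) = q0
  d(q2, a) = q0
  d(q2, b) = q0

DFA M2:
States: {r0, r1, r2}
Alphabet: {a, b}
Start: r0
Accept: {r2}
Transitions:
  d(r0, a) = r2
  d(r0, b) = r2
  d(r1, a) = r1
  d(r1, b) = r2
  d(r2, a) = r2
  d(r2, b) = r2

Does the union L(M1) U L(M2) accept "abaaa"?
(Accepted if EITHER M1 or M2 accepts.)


M1: final=q2 accepted=False
M2: final=r2 accepted=True

Yes, union accepts


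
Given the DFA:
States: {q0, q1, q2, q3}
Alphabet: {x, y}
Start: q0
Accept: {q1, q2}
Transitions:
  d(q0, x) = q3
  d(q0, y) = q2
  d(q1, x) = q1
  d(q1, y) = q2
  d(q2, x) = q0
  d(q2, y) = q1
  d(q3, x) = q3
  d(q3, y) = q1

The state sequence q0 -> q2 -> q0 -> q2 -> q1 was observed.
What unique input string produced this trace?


Trace back each transition to find the symbol:
  q0 --[y]--> q2
  q2 --[x]--> q0
  q0 --[y]--> q2
  q2 --[y]--> q1

"yxyy"


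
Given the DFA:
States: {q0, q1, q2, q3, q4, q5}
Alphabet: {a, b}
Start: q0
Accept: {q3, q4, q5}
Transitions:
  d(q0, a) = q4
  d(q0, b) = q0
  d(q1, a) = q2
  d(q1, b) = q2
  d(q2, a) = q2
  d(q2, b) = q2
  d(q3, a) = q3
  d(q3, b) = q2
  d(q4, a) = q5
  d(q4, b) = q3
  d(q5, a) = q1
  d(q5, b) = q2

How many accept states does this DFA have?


Accept states listed: {q3, q4, q5}
Counting: q3(1) q4(2) q5(3)

3


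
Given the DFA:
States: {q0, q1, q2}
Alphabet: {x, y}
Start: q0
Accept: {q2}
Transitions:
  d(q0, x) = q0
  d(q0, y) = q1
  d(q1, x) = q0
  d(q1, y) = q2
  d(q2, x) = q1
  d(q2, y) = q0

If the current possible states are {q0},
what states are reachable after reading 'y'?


Apply transition on 'y' from each current state:
  d(q0, y) = q1

{q1}


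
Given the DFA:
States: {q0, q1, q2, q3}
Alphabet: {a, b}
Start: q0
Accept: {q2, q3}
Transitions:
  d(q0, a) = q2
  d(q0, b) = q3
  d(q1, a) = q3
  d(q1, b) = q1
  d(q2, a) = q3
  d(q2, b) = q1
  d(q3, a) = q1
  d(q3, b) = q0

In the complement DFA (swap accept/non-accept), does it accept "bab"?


Trace: q0 -> q3 -> q1 -> q1
Final: q1
Original accept: {q2, q3}
Complement: q1 is not in original accept

Yes, complement accepts (original rejects)


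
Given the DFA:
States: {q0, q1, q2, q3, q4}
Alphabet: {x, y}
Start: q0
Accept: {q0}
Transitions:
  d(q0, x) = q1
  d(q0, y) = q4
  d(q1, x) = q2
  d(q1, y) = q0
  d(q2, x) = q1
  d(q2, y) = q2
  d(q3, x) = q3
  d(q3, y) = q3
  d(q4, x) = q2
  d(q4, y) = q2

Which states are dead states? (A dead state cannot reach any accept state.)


Forward reachability from each state:
  q0 -> reaches accept state q0 (live)
  q1 -> reaches accept state q0 (live)
  q2 -> reaches accept state q0 (live)
  q3 -> reaches {q3}, no accept state (dead)
  q4 -> reaches accept state q0 (live)

{q3}
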